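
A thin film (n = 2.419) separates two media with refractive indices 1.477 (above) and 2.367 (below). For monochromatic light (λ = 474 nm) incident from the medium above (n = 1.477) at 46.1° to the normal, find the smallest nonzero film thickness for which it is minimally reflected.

Top surface (1.477 → 2.419): reflection off a higher-index medium gives a half-wave phase shift.
Ray reflecting at the bottom interface goes from n = 2.419 toward n = 2.367: no phase shift.
Exactly one π shift → a net half-wave offset.
For dark reflection here: 2 n t cos θ_r = m λ.
Snell's law: 1.477 sin 46.1° = 2.419 sin θ_r → sin θ_r = 0.440, cos θ_r = 0.898.
Minimum nonzero at m = 1: t = λ / (2 n cos θ_r) = 474 / (2 × 2.419 × 0.898) = 109 nm.

109 nm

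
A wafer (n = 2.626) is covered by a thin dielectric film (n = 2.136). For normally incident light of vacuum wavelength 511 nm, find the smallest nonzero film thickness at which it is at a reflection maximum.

120 nm

Ray reflecting at the top interface goes from n = 1.0 toward n = 2.136: a half-wave phase shift.
Bottom surface (2.136 → 2.626): reflection off a higher-index medium gives a half-wave phase shift.
The two reflections carry the same phase change, so no net offset.
With no net inversion, constructive interference in reflection requires 2 n t = m λ.
Minimum nonzero at m = 1: t = λ / (2 n) = 511 / (2 × 2.136) = 120 nm.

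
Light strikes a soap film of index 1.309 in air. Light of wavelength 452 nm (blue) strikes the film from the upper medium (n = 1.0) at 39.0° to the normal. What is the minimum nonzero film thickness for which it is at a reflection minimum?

At the upper boundary (n = 1.0 to n = 1.309) the reflected ray undergoes a half-wave phase shift.
Ray reflecting at the bottom interface goes from n = 1.309 toward n = 1.0: no phase shift.
Net: one phase inversion between the two reflected rays.
So the condition for destructive reflection is 2 n t cos θ_r = m λ.
Snell's law: 1.0 sin 39.0° = 1.309 sin θ_r → sin θ_r = 0.481, cos θ_r = 0.877.
Minimum nonzero at m = 1: t = λ / (2 n cos θ_r) = 452 / (2 × 1.309 × 0.877) = 197 nm.

197 nm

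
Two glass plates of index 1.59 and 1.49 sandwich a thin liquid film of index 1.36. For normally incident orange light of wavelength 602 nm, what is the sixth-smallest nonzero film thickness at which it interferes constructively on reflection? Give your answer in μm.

1.22 μm

Ray reflecting at the top interface goes from n = 1.59 toward n = 1.36: no phase shift.
At the lower boundary (n = 1.36 to n = 1.49) the reflected ray undergoes a half-wave phase shift.
The two reflections differ by half a wavelength.
So the condition for constructive reflection is 2 n t = (m + ½) λ.
The sixth-smallest nonzero thickness corresponds to m = 5: t = (m + ½) λ / (2 n) = 5.50 × 602 / (2 × 1.36) = 1217 nm.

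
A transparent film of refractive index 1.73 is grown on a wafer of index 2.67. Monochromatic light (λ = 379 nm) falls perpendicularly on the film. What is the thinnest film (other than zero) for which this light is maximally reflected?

Top surface (1.0 → 1.73): reflection off a higher-index medium gives a half-wave phase shift.
At the lower boundary (n = 1.73 to n = 2.67) the reflected ray undergoes a half-wave phase shift.
Zero or two π shifts → no net half-wave offset.
With no net inversion, constructive interference in reflection requires 2 n t = m λ.
Minimum nonzero at m = 1: t = λ / (2 n) = 379 / (2 × 1.73) = 110 nm.

110 nm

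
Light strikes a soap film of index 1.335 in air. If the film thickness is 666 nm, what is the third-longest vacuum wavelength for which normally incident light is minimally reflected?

At the upper boundary (n = 1.0 to n = 1.335) the reflected ray undergoes a half-wave phase shift.
At the lower boundary (n = 1.335 to n = 1.0) the reflected ray undergoes no phase shift.
Net: one phase inversion between the two reflected rays.
With one net inversion, destructive interference in reflection requires 2 n t = m λ.
λ = 2 n t / m. The third-longest wavelength is m = 3: λ = 2 × 1.335 × 666 / 3.00 = 593 nm.

593 nm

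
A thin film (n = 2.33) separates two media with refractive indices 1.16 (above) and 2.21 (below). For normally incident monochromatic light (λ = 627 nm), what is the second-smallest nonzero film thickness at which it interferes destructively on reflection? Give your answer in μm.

At the upper boundary (n = 1.16 to n = 2.33) the reflected ray undergoes a half-wave phase shift.
Bottom surface (2.33 → 2.21): reflection off a lower-index medium gives no phase shift.
Net: one phase inversion between the two reflected rays.
With one net inversion, destructive interference in reflection requires 2 n t = m λ.
The second-smallest nonzero thickness corresponds to m = 2: t = m λ / (2 n) = 2.00 × 627 / (2 × 2.33) = 269 nm.

0.269 μm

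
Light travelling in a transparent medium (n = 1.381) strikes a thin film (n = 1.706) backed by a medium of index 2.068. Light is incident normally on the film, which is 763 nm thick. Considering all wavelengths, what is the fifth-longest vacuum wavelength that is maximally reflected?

521 nm

Ray reflecting at the top interface goes from n = 1.381 toward n = 1.706: a half-wave phase shift.
Ray reflecting at the bottom interface goes from n = 1.706 toward n = 2.068: a half-wave phase shift.
Zero or two π shifts → no net half-wave offset.
With no net inversion, constructive interference in reflection requires 2 n t = m λ.
λ = 2 n t / m. The fifth-longest wavelength is m = 5: λ = 2 × 1.706 × 763 / 5.00 = 521 nm.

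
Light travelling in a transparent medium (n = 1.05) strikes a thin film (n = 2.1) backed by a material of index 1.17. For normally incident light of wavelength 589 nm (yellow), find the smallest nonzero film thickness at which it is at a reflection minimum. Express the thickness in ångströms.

1402 Å

At the upper boundary (n = 1.05 to n = 2.1) the reflected ray undergoes a half-wave phase shift.
Bottom surface (2.1 → 1.17): reflection off a lower-index medium gives no phase shift.
Net: one phase inversion between the two reflected rays.
For dark reflection here: 2 n t = m λ.
Minimum nonzero at m = 1: t = λ / (2 n) = 589 / (2 × 2.1) = 140 nm.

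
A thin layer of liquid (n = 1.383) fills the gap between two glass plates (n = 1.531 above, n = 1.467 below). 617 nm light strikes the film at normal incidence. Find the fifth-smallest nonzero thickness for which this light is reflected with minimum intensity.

1115 nm

Top surface (1.531 → 1.383): reflection off a lower-index medium gives no phase shift.
Ray reflecting at the bottom interface goes from n = 1.383 toward n = 1.467: a half-wave phase shift.
Exactly one π shift → a net half-wave offset.
So the condition for destructive reflection is 2 n t = m λ.
The fifth-smallest nonzero thickness corresponds to m = 5: t = m λ / (2 n) = 5.00 × 617 / (2 × 1.383) = 1115 nm.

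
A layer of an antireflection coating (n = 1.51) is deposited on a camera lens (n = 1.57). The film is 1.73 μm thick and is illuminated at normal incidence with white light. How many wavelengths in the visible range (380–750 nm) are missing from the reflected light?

At the upper boundary (n = 1.0 to n = 1.51) the reflected ray undergoes a half-wave phase shift.
At the lower boundary (n = 1.51 to n = 1.57) the reflected ray undergoes a half-wave phase shift.
Zero or two π shifts → no net half-wave offset.
For dark reflection here: 2 n t = (m + ½) λ.
λ = 2 n t / (m + ½) = 5225 / (m + ½) nm.
m=6: 804 nm (IR); m=7: 697 nm (visible); m=8: 615 nm (visible); m=9: 550 nm (visible); m=10: 498 nm (visible); m=11: 454 nm (visible); m=12: 418 nm (visible); m=13: 387 nm (visible); m=14: 360 nm (UV).

7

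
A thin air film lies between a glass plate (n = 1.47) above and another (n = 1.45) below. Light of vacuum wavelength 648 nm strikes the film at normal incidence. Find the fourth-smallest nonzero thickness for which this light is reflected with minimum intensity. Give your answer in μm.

1.30 μm

Ray reflecting at the top interface goes from n = 1.47 toward n = 1.0: no phase shift.
Bottom surface (1.0 → 1.45): reflection off a higher-index medium gives a half-wave phase shift.
Net: one phase inversion between the two reflected rays.
For minimum reflection here: 2 n t = m λ.
The fourth-smallest nonzero thickness corresponds to m = 4: t = m λ / (2 n) = 4.00 × 648 / (2 × 1.0) = 1296 nm.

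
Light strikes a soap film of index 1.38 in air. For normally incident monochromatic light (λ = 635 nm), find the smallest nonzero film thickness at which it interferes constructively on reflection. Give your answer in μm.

Top surface (1.0 → 1.38): reflection off a higher-index medium gives a half-wave phase shift.
Ray reflecting at the bottom interface goes from n = 1.38 toward n = 1.0: no phase shift.
Exactly one π shift → a net half-wave offset.
With one net inversion, constructive interference in reflection requires 2 n t = (m + ½) λ.
Minimum at m = 0: t = λ / (4 n) = 635 / (4 × 1.38) = 115 nm.

0.115 μm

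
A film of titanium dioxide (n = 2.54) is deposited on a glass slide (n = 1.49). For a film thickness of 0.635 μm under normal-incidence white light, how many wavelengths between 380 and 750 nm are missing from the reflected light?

4

At the upper boundary (n = 1.0 to n = 2.54) the reflected ray undergoes a half-wave phase shift.
Bottom surface (2.54 → 1.49): reflection off a lower-index medium gives no phase shift.
Net: one phase inversion between the two reflected rays.
So the condition for destructive reflection is 2 n t = m λ.
λ = 2 n t / m = 3226 / m nm.
m=4: 806 nm (IR); m=5: 645 nm (visible); m=6: 538 nm (visible); m=7: 461 nm (visible); m=8: 403 nm (visible); m=9: 358 nm (UV).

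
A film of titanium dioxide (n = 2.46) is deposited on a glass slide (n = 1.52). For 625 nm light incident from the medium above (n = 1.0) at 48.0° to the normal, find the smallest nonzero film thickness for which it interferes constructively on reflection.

66.6 nm

Ray reflecting at the top interface goes from n = 1.0 toward n = 2.46: a half-wave phase shift.
Bottom surface (2.46 → 1.52): reflection off a lower-index medium gives no phase shift.
The two reflections differ by half a wavelength.
With one net inversion, constructive interference in reflection requires 2 n t cos θ_r = (m + ½) λ.
Snell's law: 1.0 sin 48.0° = 2.46 sin θ_r → sin θ_r = 0.302, cos θ_r = 0.953.
Minimum at m = 0: t = λ / (4 n cos θ_r) = 625 / (4 × 2.46 × 0.953) = 66.6 nm.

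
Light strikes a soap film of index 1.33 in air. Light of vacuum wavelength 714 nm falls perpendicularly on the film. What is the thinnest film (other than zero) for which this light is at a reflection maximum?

Top surface (1.0 → 1.33): reflection off a higher-index medium gives a half-wave phase shift.
Bottom surface (1.33 → 1.0): reflection off a lower-index medium gives no phase shift.
The two reflections differ by half a wavelength.
For bright reflection here: 2 n t = (m + ½) λ.
Minimum at m = 0: t = λ / (4 n) = 714 / (4 × 1.33) = 134 nm.

134 nm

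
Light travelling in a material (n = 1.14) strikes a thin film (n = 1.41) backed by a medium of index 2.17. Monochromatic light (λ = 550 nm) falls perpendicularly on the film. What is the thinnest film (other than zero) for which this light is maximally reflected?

At the upper boundary (n = 1.14 to n = 1.41) the reflected ray undergoes a half-wave phase shift.
Ray reflecting at the bottom interface goes from n = 1.41 toward n = 2.17: a half-wave phase shift.
The two reflections carry the same phase change, so no net offset.
With no net inversion, constructive interference in reflection requires 2 n t = m λ.
Minimum nonzero at m = 1: t = λ / (2 n) = 550 / (2 × 1.41) = 195 nm.

195 nm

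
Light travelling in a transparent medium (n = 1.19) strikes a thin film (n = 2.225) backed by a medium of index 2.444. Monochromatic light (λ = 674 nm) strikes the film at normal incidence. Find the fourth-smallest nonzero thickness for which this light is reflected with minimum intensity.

At the upper boundary (n = 1.19 to n = 2.225) the reflected ray undergoes a half-wave phase shift.
Ray reflecting at the bottom interface goes from n = 2.225 toward n = 2.444: a half-wave phase shift.
Zero or two π shifts → no net half-wave offset.
For minimum reflection here: 2 n t = (m + ½) λ.
The fourth-smallest nonzero thickness corresponds to m = 3: t = (m + ½) λ / (2 n) = 3.50 × 674 / (2 × 2.225) = 530 nm.

530 nm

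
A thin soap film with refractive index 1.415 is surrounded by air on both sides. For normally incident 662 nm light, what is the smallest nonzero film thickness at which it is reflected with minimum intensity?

Top surface (1.0 → 1.415): reflection off a higher-index medium gives a half-wave phase shift.
At the lower boundary (n = 1.415 to n = 1.0) the reflected ray undergoes no phase shift.
Exactly one π shift → a net half-wave offset.
For minimum reflection here: 2 n t = m λ.
The smallest nonzero thickness corresponds to m = 1: t = m λ / (2 n) = 1.00 × 662 / (2 × 1.415) = 234 nm.

234 nm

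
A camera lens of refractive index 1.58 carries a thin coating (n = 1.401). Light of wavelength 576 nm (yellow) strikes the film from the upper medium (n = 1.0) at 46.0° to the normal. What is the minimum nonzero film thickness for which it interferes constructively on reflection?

240 nm

At the upper boundary (n = 1.0 to n = 1.401) the reflected ray undergoes a half-wave phase shift.
Bottom surface (1.401 → 1.58): reflection off a higher-index medium gives a half-wave phase shift.
The two reflections carry the same phase change, so no net offset.
For strong reflection here: 2 n t cos θ_r = m λ.
Snell's law: 1.0 sin 46.0° = 1.401 sin θ_r → sin θ_r = 0.513, cos θ_r = 0.858.
Minimum nonzero at m = 1: t = λ / (2 n cos θ_r) = 576 / (2 × 1.401 × 0.858) = 240 nm.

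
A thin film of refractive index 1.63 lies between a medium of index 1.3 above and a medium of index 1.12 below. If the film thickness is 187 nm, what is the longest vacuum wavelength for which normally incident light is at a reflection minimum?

At the upper boundary (n = 1.3 to n = 1.63) the reflected ray undergoes a half-wave phase shift.
Ray reflecting at the bottom interface goes from n = 1.63 toward n = 1.12: no phase shift.
The two reflections differ by half a wavelength.
For dark reflection here: 2 n t = m λ.
λ = 2 n t / m. The longest wavelength is m = 1: λ = 2 × 1.63 × 187 / 1.00 = 610 nm.

610 nm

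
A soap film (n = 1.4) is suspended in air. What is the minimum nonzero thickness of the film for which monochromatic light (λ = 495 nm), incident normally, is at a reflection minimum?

At the upper boundary (n = 1.0 to n = 1.4) the reflected ray undergoes a half-wave phase shift.
At the lower boundary (n = 1.4 to n = 1.0) the reflected ray undergoes no phase shift.
The two reflections differ by half a wavelength.
With one net inversion, destructive interference in reflection requires 2 n t = m λ.
Minimum nonzero at m = 1: t = λ / (2 n) = 495 / (2 × 1.4) = 177 nm.

177 nm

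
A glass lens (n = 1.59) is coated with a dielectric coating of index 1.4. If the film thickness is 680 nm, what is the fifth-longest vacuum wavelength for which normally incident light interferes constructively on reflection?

Top surface (1.0 → 1.4): reflection off a higher-index medium gives a half-wave phase shift.
Bottom surface (1.4 → 1.59): reflection off a higher-index medium gives a half-wave phase shift.
Zero or two π shifts → no net half-wave offset.
With no net inversion, constructive interference in reflection requires 2 n t = m λ.
λ = 2 n t / m. The fifth-longest wavelength is m = 5: λ = 2 × 1.4 × 680 / 5.00 = 381 nm.

381 nm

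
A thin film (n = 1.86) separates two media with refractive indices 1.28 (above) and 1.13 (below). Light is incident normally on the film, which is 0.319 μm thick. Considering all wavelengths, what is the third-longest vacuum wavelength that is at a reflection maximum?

Ray reflecting at the top interface goes from n = 1.28 toward n = 1.86: a half-wave phase shift.
Bottom surface (1.86 → 1.13): reflection off a lower-index medium gives no phase shift.
Net: one phase inversion between the two reflected rays.
With one net inversion, constructive interference in reflection requires 2 n t = (m + ½) λ.
λ = 2 n t / (m + ½). The third-longest wavelength is m = 2: λ = 2 × 1.86 × 319 / 2.50 = 475 nm.

475 nm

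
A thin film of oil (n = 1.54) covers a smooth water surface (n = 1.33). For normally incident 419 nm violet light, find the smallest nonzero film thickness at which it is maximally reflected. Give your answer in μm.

Ray reflecting at the top interface goes from n = 1.0 toward n = 1.54: a half-wave phase shift.
Ray reflecting at the bottom interface goes from n = 1.54 toward n = 1.33: no phase shift.
Net: one phase inversion between the two reflected rays.
With one net inversion, constructive interference in reflection requires 2 n t = (m + ½) λ.
Minimum at m = 0: t = λ / (4 n) = 419 / (4 × 1.54) = 68.0 nm.

0.0680 μm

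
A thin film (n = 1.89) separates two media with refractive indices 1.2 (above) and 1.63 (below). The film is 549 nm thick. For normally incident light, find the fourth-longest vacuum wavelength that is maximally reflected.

Ray reflecting at the top interface goes from n = 1.2 toward n = 1.89: a half-wave phase shift.
Ray reflecting at the bottom interface goes from n = 1.89 toward n = 1.63: no phase shift.
The two reflections differ by half a wavelength.
With one net inversion, constructive interference in reflection requires 2 n t = (m + ½) λ.
λ = 2 n t / (m + ½). The fourth-longest wavelength is m = 3: λ = 2 × 1.89 × 549 / 3.50 = 593 nm.

593 nm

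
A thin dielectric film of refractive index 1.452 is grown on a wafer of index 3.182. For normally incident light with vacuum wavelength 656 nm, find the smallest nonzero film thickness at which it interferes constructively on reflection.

226 nm

Ray reflecting at the top interface goes from n = 1.0 toward n = 1.452: a half-wave phase shift.
Bottom surface (1.452 → 3.182): reflection off a higher-index medium gives a half-wave phase shift.
Net: no relative phase inversion (both shifts match).
With no net inversion, constructive interference in reflection requires 2 n t = m λ.
Minimum nonzero at m = 1: t = λ / (2 n) = 656 / (2 × 1.452) = 226 nm.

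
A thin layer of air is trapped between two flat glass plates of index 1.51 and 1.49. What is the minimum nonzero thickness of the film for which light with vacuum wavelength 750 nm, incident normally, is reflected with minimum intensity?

375 nm

Ray reflecting at the top interface goes from n = 1.51 toward n = 1.0: no phase shift.
Ray reflecting at the bottom interface goes from n = 1.0 toward n = 1.49: a half-wave phase shift.
Exactly one π shift → a net half-wave offset.
For minimum reflection here: 2 n t = m λ.
Minimum nonzero at m = 1: t = λ / (2 n) = 750 / (2 × 1.0) = 375 nm.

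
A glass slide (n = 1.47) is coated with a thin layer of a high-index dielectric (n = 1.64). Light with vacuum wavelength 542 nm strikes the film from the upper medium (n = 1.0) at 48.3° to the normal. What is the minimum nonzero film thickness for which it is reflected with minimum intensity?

186 nm

Ray reflecting at the top interface goes from n = 1.0 toward n = 1.64: a half-wave phase shift.
At the lower boundary (n = 1.64 to n = 1.47) the reflected ray undergoes no phase shift.
Exactly one π shift → a net half-wave offset.
So the condition for destructive reflection is 2 n t cos θ_r = m λ.
Snell's law: 1.0 sin 48.3° = 1.64 sin θ_r → sin θ_r = 0.455, cos θ_r = 0.890.
Minimum nonzero at m = 1: t = λ / (2 n cos θ_r) = 542 / (2 × 1.64 × 0.890) = 186 nm.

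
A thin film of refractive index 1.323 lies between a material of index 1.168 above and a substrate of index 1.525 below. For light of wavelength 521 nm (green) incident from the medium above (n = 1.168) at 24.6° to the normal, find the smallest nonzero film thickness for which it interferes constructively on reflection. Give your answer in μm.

Ray reflecting at the top interface goes from n = 1.168 toward n = 1.323: a half-wave phase shift.
Bottom surface (1.323 → 1.525): reflection off a higher-index medium gives a half-wave phase shift.
The two reflections carry the same phase change, so no net offset.
So the condition for constructive reflection is 2 n t cos θ_r = m λ.
Snell's law: 1.168 sin 24.6° = 1.323 sin θ_r → sin θ_r = 0.368, cos θ_r = 0.930.
Minimum nonzero at m = 1: t = λ / (2 n cos θ_r) = 521 / (2 × 1.323 × 0.930) = 212 nm.

0.212 μm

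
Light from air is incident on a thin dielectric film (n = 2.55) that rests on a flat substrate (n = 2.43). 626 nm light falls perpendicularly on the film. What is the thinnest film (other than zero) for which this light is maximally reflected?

At the upper boundary (n = 1.0 to n = 2.55) the reflected ray undergoes a half-wave phase shift.
Bottom surface (2.55 → 2.43): reflection off a lower-index medium gives no phase shift.
Net: one phase inversion between the two reflected rays.
For bright reflection here: 2 n t = (m + ½) λ.
Minimum at m = 0: t = λ / (4 n) = 626 / (4 × 2.55) = 61.4 nm.

61.4 nm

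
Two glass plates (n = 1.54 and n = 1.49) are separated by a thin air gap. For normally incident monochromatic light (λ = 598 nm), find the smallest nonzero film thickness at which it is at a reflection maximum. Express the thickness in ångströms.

Ray reflecting at the top interface goes from n = 1.54 toward n = 1.0: no phase shift.
At the lower boundary (n = 1.0 to n = 1.49) the reflected ray undergoes a half-wave phase shift.
Net: one phase inversion between the two reflected rays.
For maximum reflection here: 2 n t = (m + ½) λ.
Minimum at m = 0: t = λ / (4 n) = 598 / (4 × 1.0) = 150 nm.

1495 Å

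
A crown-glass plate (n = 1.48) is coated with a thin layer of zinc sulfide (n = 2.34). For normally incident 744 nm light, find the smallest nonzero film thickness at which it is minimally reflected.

At the upper boundary (n = 1.0 to n = 2.34) the reflected ray undergoes a half-wave phase shift.
Bottom surface (2.34 → 1.48): reflection off a lower-index medium gives no phase shift.
Exactly one π shift → a net half-wave offset.
With one net inversion, destructive interference in reflection requires 2 n t = m λ.
Minimum nonzero at m = 1: t = λ / (2 n) = 744 / (2 × 2.34) = 159 nm.

159 nm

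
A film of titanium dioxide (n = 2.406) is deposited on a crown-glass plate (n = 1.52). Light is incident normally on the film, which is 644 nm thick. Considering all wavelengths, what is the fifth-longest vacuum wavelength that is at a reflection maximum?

Top surface (1.0 → 2.406): reflection off a higher-index medium gives a half-wave phase shift.
At the lower boundary (n = 2.406 to n = 1.52) the reflected ray undergoes no phase shift.
Exactly one π shift → a net half-wave offset.
For bright reflection here: 2 n t = (m + ½) λ.
λ = 2 n t / (m + ½). The fifth-longest wavelength is m = 4: λ = 2 × 2.406 × 644 / 4.50 = 689 nm.

689 nm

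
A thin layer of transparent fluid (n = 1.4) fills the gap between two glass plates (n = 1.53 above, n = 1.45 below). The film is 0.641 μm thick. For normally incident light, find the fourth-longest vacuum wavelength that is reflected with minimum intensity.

449 nm

Top surface (1.53 → 1.4): reflection off a lower-index medium gives no phase shift.
Ray reflecting at the bottom interface goes from n = 1.4 toward n = 1.45: a half-wave phase shift.
Net: one phase inversion between the two reflected rays.
So the condition for destructive reflection is 2 n t = m λ.
λ = 2 n t / m. The fourth-longest wavelength is m = 4: λ = 2 × 1.4 × 641 / 4.00 = 449 nm.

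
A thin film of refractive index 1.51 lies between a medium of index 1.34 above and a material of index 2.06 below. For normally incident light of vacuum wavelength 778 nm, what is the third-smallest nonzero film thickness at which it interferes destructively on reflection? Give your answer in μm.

0.644 μm

At the upper boundary (n = 1.34 to n = 1.51) the reflected ray undergoes a half-wave phase shift.
Ray reflecting at the bottom interface goes from n = 1.51 toward n = 2.06: a half-wave phase shift.
Net: no relative phase inversion (both shifts match).
For dark reflection here: 2 n t = (m + ½) λ.
The third-smallest nonzero thickness corresponds to m = 2: t = (m + ½) λ / (2 n) = 2.50 × 778 / (2 × 1.51) = 644 nm.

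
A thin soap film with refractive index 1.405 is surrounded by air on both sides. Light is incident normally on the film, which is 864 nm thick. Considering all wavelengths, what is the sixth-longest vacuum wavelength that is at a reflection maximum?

At the upper boundary (n = 1.0 to n = 1.405) the reflected ray undergoes a half-wave phase shift.
Ray reflecting at the bottom interface goes from n = 1.405 toward n = 1.0: no phase shift.
Net: one phase inversion between the two reflected rays.
So the condition for constructive reflection is 2 n t = (m + ½) λ.
λ = 2 n t / (m + ½). The sixth-longest wavelength is m = 5: λ = 2 × 1.405 × 864 / 5.50 = 441 nm.

441 nm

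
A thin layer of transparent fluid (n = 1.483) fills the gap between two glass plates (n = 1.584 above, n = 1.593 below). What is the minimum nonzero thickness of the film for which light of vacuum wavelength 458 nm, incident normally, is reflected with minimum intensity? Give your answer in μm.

0.154 μm

At the upper boundary (n = 1.584 to n = 1.483) the reflected ray undergoes no phase shift.
At the lower boundary (n = 1.483 to n = 1.593) the reflected ray undergoes a half-wave phase shift.
The two reflections differ by half a wavelength.
So the condition for destructive reflection is 2 n t = m λ.
Minimum nonzero at m = 1: t = λ / (2 n) = 458 / (2 × 1.483) = 154 nm.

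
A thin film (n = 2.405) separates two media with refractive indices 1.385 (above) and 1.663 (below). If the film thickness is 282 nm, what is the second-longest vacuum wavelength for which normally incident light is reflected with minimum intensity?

Top surface (1.385 → 2.405): reflection off a higher-index medium gives a half-wave phase shift.
At the lower boundary (n = 2.405 to n = 1.663) the reflected ray undergoes no phase shift.
Net: one phase inversion between the two reflected rays.
For minimum reflection here: 2 n t = m λ.
λ = 2 n t / m. The second-longest wavelength is m = 2: λ = 2 × 2.405 × 282 / 2.00 = 678 nm.

678 nm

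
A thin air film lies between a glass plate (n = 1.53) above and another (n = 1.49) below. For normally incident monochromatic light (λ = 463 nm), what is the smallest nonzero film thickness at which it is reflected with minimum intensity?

Top surface (1.53 → 1.0): reflection off a lower-index medium gives no phase shift.
Bottom surface (1.0 → 1.49): reflection off a higher-index medium gives a half-wave phase shift.
The two reflections differ by half a wavelength.
For weak reflection here: 2 n t = m λ.
The smallest nonzero thickness corresponds to m = 1: t = m λ / (2 n) = 1.00 × 463 / (2 × 1.0) = 232 nm.

232 nm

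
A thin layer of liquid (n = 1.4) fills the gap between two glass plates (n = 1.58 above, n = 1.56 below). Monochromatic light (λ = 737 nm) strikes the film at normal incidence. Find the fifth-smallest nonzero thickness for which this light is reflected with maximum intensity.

Ray reflecting at the top interface goes from n = 1.58 toward n = 1.4: no phase shift.
Ray reflecting at the bottom interface goes from n = 1.4 toward n = 1.56: a half-wave phase shift.
Net: one phase inversion between the two reflected rays.
For bright reflection here: 2 n t = (m + ½) λ.
The fifth-smallest nonzero thickness corresponds to m = 4: t = (m + ½) λ / (2 n) = 4.50 × 737 / (2 × 1.4) = 1184 nm.

1184 nm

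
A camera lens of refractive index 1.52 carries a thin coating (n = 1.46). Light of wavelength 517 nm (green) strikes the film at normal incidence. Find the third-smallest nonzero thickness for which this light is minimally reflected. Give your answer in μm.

0.443 μm

Top surface (1.0 → 1.46): reflection off a higher-index medium gives a half-wave phase shift.
At the lower boundary (n = 1.46 to n = 1.52) the reflected ray undergoes a half-wave phase shift.
Zero or two π shifts → no net half-wave offset.
With no net inversion, destructive interference in reflection requires 2 n t = (m + ½) λ.
The third-smallest nonzero thickness corresponds to m = 2: t = (m + ½) λ / (2 n) = 2.50 × 517 / (2 × 1.46) = 443 nm.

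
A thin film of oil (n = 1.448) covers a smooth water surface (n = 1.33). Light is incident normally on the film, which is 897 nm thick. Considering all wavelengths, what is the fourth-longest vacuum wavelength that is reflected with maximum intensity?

742 nm

Ray reflecting at the top interface goes from n = 1.0 toward n = 1.448: a half-wave phase shift.
Bottom surface (1.448 → 1.33): reflection off a lower-index medium gives no phase shift.
Net: one phase inversion between the two reflected rays.
For maximum reflection here: 2 n t = (m + ½) λ.
λ = 2 n t / (m + ½). The fourth-longest wavelength is m = 3: λ = 2 × 1.448 × 897 / 3.50 = 742 nm.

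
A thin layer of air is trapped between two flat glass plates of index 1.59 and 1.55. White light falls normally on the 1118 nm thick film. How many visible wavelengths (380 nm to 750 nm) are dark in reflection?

3

Top surface (1.59 → 1.0): reflection off a lower-index medium gives no phase shift.
Bottom surface (1.0 → 1.55): reflection off a higher-index medium gives a half-wave phase shift.
Exactly one π shift → a net half-wave offset.
With one net inversion, destructive interference in reflection requires 2 n t = m λ.
λ = 2 n t / m = 2236 / m nm.
m=2: 1118 nm (IR); m=3: 745 nm (visible); m=4: 559 nm (visible); m=5: 447 nm (visible); m=6: 373 nm (UV).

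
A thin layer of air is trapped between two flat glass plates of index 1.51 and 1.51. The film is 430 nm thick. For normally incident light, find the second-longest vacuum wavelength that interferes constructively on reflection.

573 nm

At the upper boundary (n = 1.51 to n = 1.0) the reflected ray undergoes no phase shift.
Ray reflecting at the bottom interface goes from n = 1.0 toward n = 1.51: a half-wave phase shift.
The two reflections differ by half a wavelength.
With one net inversion, constructive interference in reflection requires 2 n t = (m + ½) λ.
λ = 2 n t / (m + ½). The second-longest wavelength is m = 1: λ = 2 × 1.0 × 430 / 1.50 = 573 nm.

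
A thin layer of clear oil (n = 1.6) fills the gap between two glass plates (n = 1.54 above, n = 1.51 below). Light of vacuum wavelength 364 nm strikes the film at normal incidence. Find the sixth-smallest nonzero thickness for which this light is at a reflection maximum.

Ray reflecting at the top interface goes from n = 1.54 toward n = 1.6: a half-wave phase shift.
Bottom surface (1.6 → 1.51): reflection off a lower-index medium gives no phase shift.
Net: one phase inversion between the two reflected rays.
So the condition for constructive reflection is 2 n t = (m + ½) λ.
The sixth-smallest nonzero thickness corresponds to m = 5: t = (m + ½) λ / (2 n) = 5.50 × 364 / (2 × 1.6) = 626 nm.

626 nm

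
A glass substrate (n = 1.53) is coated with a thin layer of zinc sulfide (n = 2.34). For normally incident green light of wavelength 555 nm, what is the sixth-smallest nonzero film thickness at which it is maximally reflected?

652 nm

Ray reflecting at the top interface goes from n = 1.0 toward n = 2.34: a half-wave phase shift.
At the lower boundary (n = 2.34 to n = 1.53) the reflected ray undergoes no phase shift.
Net: one phase inversion between the two reflected rays.
So the condition for constructive reflection is 2 n t = (m + ½) λ.
The sixth-smallest nonzero thickness corresponds to m = 5: t = (m + ½) λ / (2 n) = 5.50 × 555 / (2 × 2.34) = 652 nm.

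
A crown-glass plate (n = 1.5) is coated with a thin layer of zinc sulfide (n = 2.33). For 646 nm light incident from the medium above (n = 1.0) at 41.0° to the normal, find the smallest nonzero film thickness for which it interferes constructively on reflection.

72.2 nm

Top surface (1.0 → 2.33): reflection off a higher-index medium gives a half-wave phase shift.
Ray reflecting at the bottom interface goes from n = 2.33 toward n = 1.5: no phase shift.
Net: one phase inversion between the two reflected rays.
With one net inversion, constructive interference in reflection requires 2 n t cos θ_r = (m + ½) λ.
Snell's law: 1.0 sin 41.0° = 2.33 sin θ_r → sin θ_r = 0.282, cos θ_r = 0.960.
Minimum at m = 0: t = λ / (4 n cos θ_r) = 646 / (4 × 2.33 × 0.960) = 72.2 nm.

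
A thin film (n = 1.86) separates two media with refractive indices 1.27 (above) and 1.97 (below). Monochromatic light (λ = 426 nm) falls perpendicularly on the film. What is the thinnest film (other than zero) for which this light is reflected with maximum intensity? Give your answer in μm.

0.115 μm

Ray reflecting at the top interface goes from n = 1.27 toward n = 1.86: a half-wave phase shift.
Ray reflecting at the bottom interface goes from n = 1.86 toward n = 1.97: a half-wave phase shift.
Net: no relative phase inversion (both shifts match).
For bright reflection here: 2 n t = m λ.
Minimum nonzero at m = 1: t = λ / (2 n) = 426 / (2 × 1.86) = 115 nm.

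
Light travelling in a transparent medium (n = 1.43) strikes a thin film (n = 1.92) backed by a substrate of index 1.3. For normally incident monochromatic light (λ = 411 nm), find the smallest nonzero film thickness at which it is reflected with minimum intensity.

Ray reflecting at the top interface goes from n = 1.43 toward n = 1.92: a half-wave phase shift.
Bottom surface (1.92 → 1.3): reflection off a lower-index medium gives no phase shift.
Exactly one π shift → a net half-wave offset.
For minimum reflection here: 2 n t = m λ.
Minimum nonzero at m = 1: t = λ / (2 n) = 411 / (2 × 1.92) = 107 nm.

107 nm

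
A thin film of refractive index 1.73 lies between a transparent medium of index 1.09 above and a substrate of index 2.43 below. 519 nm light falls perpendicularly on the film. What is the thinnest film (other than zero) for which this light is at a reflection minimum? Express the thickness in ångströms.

750 Å

Top surface (1.09 → 1.73): reflection off a higher-index medium gives a half-wave phase shift.
Bottom surface (1.73 → 2.43): reflection off a higher-index medium gives a half-wave phase shift.
Zero or two π shifts → no net half-wave offset.
So the condition for destructive reflection is 2 n t = (m + ½) λ.
Minimum at m = 0: t = λ / (4 n) = 519 / (4 × 1.73) = 75.0 nm.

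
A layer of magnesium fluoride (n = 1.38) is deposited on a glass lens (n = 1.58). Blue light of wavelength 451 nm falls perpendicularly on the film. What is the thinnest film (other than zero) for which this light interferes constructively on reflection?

163 nm

Top surface (1.0 → 1.38): reflection off a higher-index medium gives a half-wave phase shift.
Ray reflecting at the bottom interface goes from n = 1.38 toward n = 1.58: a half-wave phase shift.
Net: no relative phase inversion (both shifts match).
With no net inversion, constructive interference in reflection requires 2 n t = m λ.
Minimum nonzero at m = 1: t = λ / (2 n) = 451 / (2 × 1.38) = 163 nm.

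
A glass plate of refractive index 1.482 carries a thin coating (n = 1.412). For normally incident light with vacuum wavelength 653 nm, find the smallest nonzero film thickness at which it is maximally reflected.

Ray reflecting at the top interface goes from n = 1.0 toward n = 1.412: a half-wave phase shift.
Bottom surface (1.412 → 1.482): reflection off a higher-index medium gives a half-wave phase shift.
Zero or two π shifts → no net half-wave offset.
With no net inversion, constructive interference in reflection requires 2 n t = m λ.
Minimum nonzero at m = 1: t = λ / (2 n) = 653 / (2 × 1.412) = 231 nm.

231 nm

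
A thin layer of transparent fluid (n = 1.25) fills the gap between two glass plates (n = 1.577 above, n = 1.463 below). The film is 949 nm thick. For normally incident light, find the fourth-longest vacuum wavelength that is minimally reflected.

593 nm

Top surface (1.577 → 1.25): reflection off a lower-index medium gives no phase shift.
Ray reflecting at the bottom interface goes from n = 1.25 toward n = 1.463: a half-wave phase shift.
Net: one phase inversion between the two reflected rays.
With one net inversion, destructive interference in reflection requires 2 n t = m λ.
λ = 2 n t / m. The fourth-longest wavelength is m = 4: λ = 2 × 1.25 × 949 / 4.00 = 593 nm.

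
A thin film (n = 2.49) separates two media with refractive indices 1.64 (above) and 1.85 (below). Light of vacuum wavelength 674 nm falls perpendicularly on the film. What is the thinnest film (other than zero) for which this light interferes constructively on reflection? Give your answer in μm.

Ray reflecting at the top interface goes from n = 1.64 toward n = 2.49: a half-wave phase shift.
Ray reflecting at the bottom interface goes from n = 2.49 toward n = 1.85: no phase shift.
The two reflections differ by half a wavelength.
So the condition for constructive reflection is 2 n t = (m + ½) λ.
Minimum at m = 0: t = λ / (4 n) = 674 / (4 × 2.49) = 67.7 nm.

0.0677 μm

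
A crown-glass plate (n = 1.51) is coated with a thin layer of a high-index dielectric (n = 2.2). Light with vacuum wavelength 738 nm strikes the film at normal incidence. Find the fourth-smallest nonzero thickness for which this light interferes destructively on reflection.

671 nm

At the upper boundary (n = 1.0 to n = 2.2) the reflected ray undergoes a half-wave phase shift.
Ray reflecting at the bottom interface goes from n = 2.2 toward n = 1.51: no phase shift.
The two reflections differ by half a wavelength.
For dark reflection here: 2 n t = m λ.
The fourth-smallest nonzero thickness corresponds to m = 4: t = m λ / (2 n) = 4.00 × 738 / (2 × 2.2) = 671 nm.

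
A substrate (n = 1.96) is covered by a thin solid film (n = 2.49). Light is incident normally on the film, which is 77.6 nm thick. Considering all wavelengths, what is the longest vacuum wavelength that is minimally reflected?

Top surface (1.0 → 2.49): reflection off a higher-index medium gives a half-wave phase shift.
Bottom surface (2.49 → 1.96): reflection off a lower-index medium gives no phase shift.
Net: one phase inversion between the two reflected rays.
For weak reflection here: 2 n t = m λ.
λ = 2 n t / m. The longest wavelength is m = 1: λ = 2 × 2.49 × 77.6 / 1.00 = 386 nm.

386 nm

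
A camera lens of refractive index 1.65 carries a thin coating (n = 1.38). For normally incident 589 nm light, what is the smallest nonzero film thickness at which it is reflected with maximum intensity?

Top surface (1.0 → 1.38): reflection off a higher-index medium gives a half-wave phase shift.
Ray reflecting at the bottom interface goes from n = 1.38 toward n = 1.65: a half-wave phase shift.
Zero or two π shifts → no net half-wave offset.
So the condition for constructive reflection is 2 n t = m λ.
The smallest nonzero thickness corresponds to m = 1: t = m λ / (2 n) = 1.00 × 589 / (2 × 1.38) = 213 nm.

213 nm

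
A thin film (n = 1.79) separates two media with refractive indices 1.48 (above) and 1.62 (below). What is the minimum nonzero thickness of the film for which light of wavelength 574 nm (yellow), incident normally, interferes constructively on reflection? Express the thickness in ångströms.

802 Å

Ray reflecting at the top interface goes from n = 1.48 toward n = 1.79: a half-wave phase shift.
Bottom surface (1.79 → 1.62): reflection off a lower-index medium gives no phase shift.
Exactly one π shift → a net half-wave offset.
So the condition for constructive reflection is 2 n t = (m + ½) λ.
Minimum at m = 0: t = λ / (4 n) = 574 / (4 × 1.79) = 80.2 nm.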